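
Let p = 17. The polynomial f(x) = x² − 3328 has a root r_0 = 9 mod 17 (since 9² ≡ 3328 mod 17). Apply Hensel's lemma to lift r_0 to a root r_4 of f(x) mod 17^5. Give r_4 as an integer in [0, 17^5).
r_4 = 896555 (mod 1419857)

Hensel's recurrence: r_{i+1} = r_i − f(r_i)·(f′(r_i))^{-1} mod 17^{i+2}, with f′(x) = 2x. Iterate:
  r_0 = 9 (mod 17)
  r_1 = 77 (mod 289)
  r_2 = 2389 (mod 4913)
  r_3 = 61345 (mod 83521)
  r_4 = 896555 (mod 1419857)
Final: r_4 = 896555, and one checks f(r_4) ≡ 0 mod 17^5.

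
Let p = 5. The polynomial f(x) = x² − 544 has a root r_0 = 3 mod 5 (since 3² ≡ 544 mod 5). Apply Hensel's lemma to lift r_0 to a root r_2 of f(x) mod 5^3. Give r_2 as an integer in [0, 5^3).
r_2 = 13 (mod 125)

Hensel's recurrence: r_{i+1} = r_i − f(r_i)·(f′(r_i))^{-1} mod 5^{i+2}, with f′(x) = 2x. Iterate:
  r_0 = 3 (mod 5)
  r_1 = 13 (mod 25)
  r_2 = 13 (mod 125)
Final: r_2 = 13, and one checks f(r_2) ≡ 0 mod 5^3.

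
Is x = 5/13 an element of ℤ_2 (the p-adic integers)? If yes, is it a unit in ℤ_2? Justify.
x ∈ ℤ_2^× (unit); v_2(x) = 0

ℤ_2 = {x ∈ ℚ_2 : v_2(x) ≥ 0} and ℤ_2^× = {x ∈ ℤ_2 : v_2(x) = 0}. Here v_2(5/13) = v_2(num) − v_2(den) = 0; compare against these criteria.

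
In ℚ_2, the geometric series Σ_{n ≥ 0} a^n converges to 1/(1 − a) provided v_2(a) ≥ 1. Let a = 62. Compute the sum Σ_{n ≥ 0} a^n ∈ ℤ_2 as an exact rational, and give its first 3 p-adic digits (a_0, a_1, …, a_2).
Σ a^n = 1/(1 − a) = -1/61;  first 3 digits = (1, 1, 0)

v_2(a) = 1 ≥ 1, so the series converges in ℤ_2 to 1/(1 − a) = 1/(1 − 62) = -1/61. Expand this rational in ℤ_2: compute digits iteratively via d_i = x_i mod 2, x_{i+1} = (x_i − d_i)/2. The first 3 digits are (1, 1, 0).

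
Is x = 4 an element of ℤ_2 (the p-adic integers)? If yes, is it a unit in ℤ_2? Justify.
x ∈ ℤ_2 but not a unit; v_2(x) = 2 > 0

ℤ_2 = {x ∈ ℚ_2 : v_2(x) ≥ 0} and ℤ_2^× = {x ∈ ℤ_2 : v_2(x) = 0}. Here v_2(4) = v_2(num) − v_2(den) = 2; compare against these criteria.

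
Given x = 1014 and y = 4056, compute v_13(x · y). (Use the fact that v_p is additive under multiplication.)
v_13(4112784) = 4

v_p(x) = 2 (factor: 1014 = 13^2 · 6); v_p(y) = 2 (factor: 4056 = 13^2 · 24). Additivity: v_p(xy) = v_p(x) + v_p(y) = 2 + 2 = 4. (Direct check: xy = 4112784 = 13^4 · (144).)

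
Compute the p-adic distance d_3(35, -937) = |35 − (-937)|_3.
d_3(35, -937) = 1/243

Step 1 — x − y = 35 − (-937) = 972. Step 2 — v_3(972) = 5 (factor: 972 = (3^5 · 4); the sign does not affect v_p). Step 3 — |x − y|_3 = 3^{-5} = 1/243.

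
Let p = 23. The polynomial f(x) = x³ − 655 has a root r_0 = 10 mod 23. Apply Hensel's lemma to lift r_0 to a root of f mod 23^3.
r_2 = 11832 (mod 12167)

Hensel: r_{i+1} = r_i − f(r_i)/f′(r_i) mod 23^{i+2}, where f′(x) = 3x². Iterate:
  r_0 = 10 (mod 23)
  r_1 = 194 (mod 529)
  r_2 = 11832 (mod 12167)
Final: r = 11832 with f(r) ≡ 0 mod 23^3.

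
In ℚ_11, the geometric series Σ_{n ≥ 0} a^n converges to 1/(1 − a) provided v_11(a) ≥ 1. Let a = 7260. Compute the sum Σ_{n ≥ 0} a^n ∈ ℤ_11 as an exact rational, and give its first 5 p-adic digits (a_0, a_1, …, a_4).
Σ a^n = 1/(1 − a) = -1/7259;  first 5 digits = (1, 0, 5, 5, 3)

v_11(a) = 2 ≥ 1, so the series converges in ℤ_11 to 1/(1 − a) = 1/(1 − 7260) = -1/7259. Expand this rational in ℤ_11: compute digits iteratively via d_i = x_i mod 11, x_{i+1} = (x_i − d_i)/11. The first 5 digits are (1, 0, 5, 5, 3).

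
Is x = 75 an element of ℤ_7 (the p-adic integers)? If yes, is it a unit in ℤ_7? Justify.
x ∈ ℤ_7^× (unit); v_7(x) = 0

ℤ_7 = {x ∈ ℚ_7 : v_7(x) ≥ 0} and ℤ_7^× = {x ∈ ℤ_7 : v_7(x) = 0}. Here v_7(75) = v_7(num) − v_7(den) = 0; compare against these criteria.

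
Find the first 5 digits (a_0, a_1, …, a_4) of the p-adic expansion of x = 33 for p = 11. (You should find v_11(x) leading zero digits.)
(a_0, …, a_4) = (0, 3, 0, 0, 0)

v_11(33) = 1, so a_0 = ... = a_0 = 0. Factor out: x = 11^1 · u with u = 3 a unit in ℤ_11. Expand u iteratively via a_{v+i} = u_i mod 11, u_{i+1} = (u_i − a_{v+i})/11:
  u_0 = 3;  a_1 = 3;  u_1 = (u_0 − 3)/11 = 0
  u_1 = 0;  a_2 = 0;  u_2 = (u_1 − 0)/11 = 0
  u_2 = 0;  a_3 = 0;  u_3 = (u_2 − 0)/11 = 0
  u_3 = 0;  a_4 = 0;  u_4 = (u_3 − 0)/11 = 0
Digits: (0, 3, 0, 0, 0).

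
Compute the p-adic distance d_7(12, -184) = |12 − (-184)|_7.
d_7(12, -184) = 1/49

Step 1 — x − y = 12 − (-184) = 196. Step 2 — v_7(196) = 2 (factor: 196 = (7^2 · 4); the sign does not affect v_p). Step 3 — |x − y|_7 = 7^{-2} = 1/49.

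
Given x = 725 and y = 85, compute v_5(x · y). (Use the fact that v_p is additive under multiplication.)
v_5(61625) = 3

v_p(x) = 2 (factor: 725 = 5^2 · 29); v_p(y) = 1 (factor: 85 = 5^1 · 17). Additivity: v_p(xy) = v_p(x) + v_p(y) = 2 + 1 = 3. (Direct check: xy = 61625 = 5^3 · (493).)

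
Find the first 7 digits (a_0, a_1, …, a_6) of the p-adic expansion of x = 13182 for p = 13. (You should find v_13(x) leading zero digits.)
(a_0, …, a_6) = (0, 0, 0, 6, 0, 0, 0)

v_13(13182) = 3, so a_0 = ... = a_2 = 0. Factor out: x = 13^3 · u with u = 6 a unit in ℤ_13. Expand u iteratively via a_{v+i} = u_i mod 13, u_{i+1} = (u_i − a_{v+i})/13:
  u_0 = 6;  a_3 = 6;  u_1 = (u_0 − 6)/13 = 0
  u_1 = 0;  a_4 = 0;  u_2 = (u_1 − 0)/13 = 0
  u_2 = 0;  a_5 = 0;  u_3 = (u_2 − 0)/13 = 0
  u_3 = 0;  a_6 = 0;  u_4 = (u_3 − 0)/13 = 0
Digits: (0, 0, 0, 6, 0, 0, 0).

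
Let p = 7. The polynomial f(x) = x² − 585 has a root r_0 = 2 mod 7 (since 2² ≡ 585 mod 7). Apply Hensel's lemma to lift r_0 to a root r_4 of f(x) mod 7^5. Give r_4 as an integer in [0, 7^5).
r_4 = 870 (mod 16807)

Hensel's recurrence: r_{i+1} = r_i − f(r_i)·(f′(r_i))^{-1} mod 7^{i+2}, with f′(x) = 2x. Iterate:
  r_0 = 2 (mod 7)
  r_1 = 37 (mod 49)
  r_2 = 184 (mod 343)
  r_3 = 870 (mod 2401)
  r_4 = 870 (mod 16807)
Final: r_4 = 870, and one checks f(r_4) ≡ 0 mod 7^5.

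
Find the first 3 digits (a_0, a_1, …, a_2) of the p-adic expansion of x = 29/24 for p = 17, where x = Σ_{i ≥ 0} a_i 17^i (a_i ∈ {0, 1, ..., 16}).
(a_0, …, a_2) = (9, 13, 7)

v_17(29/24) = 0 (numerator and denominator both coprime to 17), so x ∈ ℤ_17^×. Compute digits iteratively via a_i = x_i mod 17, x_{i+1} = (x_i − a_i)/17, with x_0 = x:
  x_0 = 29/24;  a_0 = 9;  x_1 = (x_0 − 9)/17 = -11/24
  x_1 = -11/24;  a_1 = 13;  x_2 = (x_1 − 13)/17 = -19/24
  x_2 = -19/24;  a_2 = 7;  x_3 = (x_2 − 7)/17 = -11/24
Digits: (9, 13, 7).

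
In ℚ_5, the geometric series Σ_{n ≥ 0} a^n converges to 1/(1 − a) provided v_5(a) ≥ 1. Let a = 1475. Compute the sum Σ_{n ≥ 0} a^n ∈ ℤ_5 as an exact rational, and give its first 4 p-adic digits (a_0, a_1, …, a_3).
Σ a^n = 1/(1 − a) = -1/1474;  first 4 digits = (1, 0, 4, 1)

v_5(a) = 2 ≥ 1, so the series converges in ℤ_5 to 1/(1 − a) = 1/(1 − 1475) = -1/1474. Expand this rational in ℤ_5: compute digits iteratively via d_i = x_i mod 5, x_{i+1} = (x_i − d_i)/5. The first 4 digits are (1, 0, 4, 1).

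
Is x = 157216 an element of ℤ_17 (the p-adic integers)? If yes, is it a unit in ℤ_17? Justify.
x ∈ ℤ_17 but not a unit; v_17(x) = 3 > 0

ℤ_17 = {x ∈ ℚ_17 : v_17(x) ≥ 0} and ℤ_17^× = {x ∈ ℤ_17 : v_17(x) = 0}. Here v_17(157216) = v_17(num) − v_17(den) = 3; compare against these criteria.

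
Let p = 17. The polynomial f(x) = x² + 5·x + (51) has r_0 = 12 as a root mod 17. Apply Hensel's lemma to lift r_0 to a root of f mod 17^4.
r_3 = 74625 (mod 83521)

Hensel: r_{i+1} = r_i − f(r_i)·(f′(r_i))^{-1} mod 17^{i+2}, f′(x) = 2x + 5. Iterate:
  r_0 = 12 (mod 17)
  r_1 = 63 (mod 289)
  r_2 = 930 (mod 4913)
  r_3 = 74625 (mod 83521)
Final: r = 74625 satisfies f(r) ≡ 0 mod 17^4.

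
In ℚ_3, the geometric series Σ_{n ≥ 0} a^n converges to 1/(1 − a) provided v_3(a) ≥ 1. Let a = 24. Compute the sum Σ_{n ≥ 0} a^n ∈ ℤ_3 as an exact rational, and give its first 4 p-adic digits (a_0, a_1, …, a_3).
Σ a^n = 1/(1 − a) = -1/23;  first 4 digits = (1, 2, 0, 0)

v_3(a) = 1 ≥ 1, so the series converges in ℤ_3 to 1/(1 − a) = 1/(1 − 24) = -1/23. Expand this rational in ℤ_3: compute digits iteratively via d_i = x_i mod 3, x_{i+1} = (x_i − d_i)/3. The first 4 digits are (1, 2, 0, 0).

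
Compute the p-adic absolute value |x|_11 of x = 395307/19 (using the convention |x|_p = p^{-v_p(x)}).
|395307/19|_11 = 1/14641

Step 1 — compute v_11(x) by factoring powers of 11 out of the numerator and denominator: v_11(395307/19) = 4. Step 2 — apply |x|_p = p^{-v_p(x)} = 11^{-4} = 1/14641.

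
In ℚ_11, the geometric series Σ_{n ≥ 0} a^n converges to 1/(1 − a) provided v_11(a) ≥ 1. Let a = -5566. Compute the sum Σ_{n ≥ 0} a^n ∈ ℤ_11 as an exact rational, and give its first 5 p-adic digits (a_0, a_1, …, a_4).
Σ a^n = 1/(1 − a) = 1/5567;  first 5 digits = (1, 0, 9, 6, 3)

v_11(a) = 2 ≥ 1, so the series converges in ℤ_11 to 1/(1 − a) = 1/(1 − (-5566)) = 1/5567. Expand this rational in ℤ_11: compute digits iteratively via d_i = x_i mod 11, x_{i+1} = (x_i − d_i)/11. The first 5 digits are (1, 0, 9, 6, 3).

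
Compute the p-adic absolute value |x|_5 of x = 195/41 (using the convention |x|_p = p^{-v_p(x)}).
|195/41|_5 = 1/5

Step 1 — compute v_5(x) by factoring powers of 5 out of the numerator and denominator: v_5(195/41) = 1. Step 2 — apply |x|_p = p^{-v_p(x)} = 5^{-1} = 1/5.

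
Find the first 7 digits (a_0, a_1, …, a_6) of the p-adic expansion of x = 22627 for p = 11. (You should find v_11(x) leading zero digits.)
(a_0, …, a_6) = (0, 0, 0, 6, 1, 0, 0)

v_11(22627) = 3, so a_0 = ... = a_2 = 0. Factor out: x = 11^3 · u with u = 17 a unit in ℤ_11. Expand u iteratively via a_{v+i} = u_i mod 11, u_{i+1} = (u_i − a_{v+i})/11:
  u_0 = 17;  a_3 = 6;  u_1 = (u_0 − 6)/11 = 1
  u_1 = 1;  a_4 = 1;  u_2 = (u_1 − 1)/11 = 0
  u_2 = 0;  a_5 = 0;  u_3 = (u_2 − 0)/11 = 0
  u_3 = 0;  a_6 = 0;  u_4 = (u_3 − 0)/11 = 0
Digits: (0, 0, 0, 6, 1, 0, 0).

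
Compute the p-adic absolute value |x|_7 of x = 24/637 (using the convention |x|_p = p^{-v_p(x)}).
|24/637|_7 = 49

Step 1 — compute v_7(x) by factoring powers of 7 out of the numerator and denominator: v_7(24/637) = -2. Step 2 — apply |x|_p = p^{-v_p(x)} = 7^{2} = 49.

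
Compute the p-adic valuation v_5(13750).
v_5(13750) = 4

v_5(n) is the largest exponent k such that 5^k divides n. Factor out: 13750 = 5^4 · 22. (Sign doesn't affect v_p.) So v_5(13750) = 4.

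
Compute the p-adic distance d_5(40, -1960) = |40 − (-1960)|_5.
d_5(40, -1960) = 1/125

Step 1 — x − y = 40 − (-1960) = 2000. Step 2 — v_5(2000) = 3 (factor: 2000 = (5^3 · 16); the sign does not affect v_p). Step 3 — |x − y|_5 = 5^{-3} = 1/125.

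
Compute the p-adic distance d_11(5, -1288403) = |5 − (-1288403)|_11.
d_11(5, -1288403) = 1/161051

Step 1 — x − y = 5 − (-1288403) = 1288408. Step 2 — v_11(1288408) = 5 (factor: 1288408 = (11^5 · 8); the sign does not affect v_p). Step 3 — |x − y|_11 = 11^{-5} = 1/161051.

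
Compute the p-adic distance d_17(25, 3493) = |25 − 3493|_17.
d_17(25, 3493) = 1/289

Step 1 — x − y = 25 − 3493 = -3468. Step 2 — v_17(-3468) = 2 (factor: -3468 = −(17^2 · 12); the sign does not affect v_p). Step 3 — |x − y|_17 = 17^{-2} = 1/289.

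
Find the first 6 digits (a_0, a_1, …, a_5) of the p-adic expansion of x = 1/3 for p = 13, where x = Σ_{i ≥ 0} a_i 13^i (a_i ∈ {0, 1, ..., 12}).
(a_0, …, a_5) = (9, 8, 8, 8, 8, 8)

v_13(1/3) = 0 (numerator and denominator both coprime to 13), so x ∈ ℤ_13^×. Compute digits iteratively via a_i = x_i mod 13, x_{i+1} = (x_i − a_i)/13, with x_0 = x:
  x_0 = 1/3;  a_0 = 9;  x_1 = (x_0 − 9)/13 = -2/3
  x_1 = -2/3;  a_1 = 8;  x_2 = (x_1 − 8)/13 = -2/3
  x_2 = -2/3;  a_2 = 8;  x_3 = (x_2 − 8)/13 = -2/3
  x_3 = -2/3;  a_3 = 8;  x_4 = (x_3 − 8)/13 = -2/3
  x_4 = -2/3;  a_4 = 8;  x_5 = (x_4 − 8)/13 = -2/3
  x_5 = -2/3;  a_5 = 8;  x_6 = (x_5 − 8)/13 = -2/3
Digits: (9, 8, 8, 8, 8, 8).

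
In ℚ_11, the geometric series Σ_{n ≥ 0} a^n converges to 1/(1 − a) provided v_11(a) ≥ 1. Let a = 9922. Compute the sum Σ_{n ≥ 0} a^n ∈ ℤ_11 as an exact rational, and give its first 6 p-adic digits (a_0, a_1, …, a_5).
Σ a^n = 1/(1 − a) = -1/9921;  first 6 digits = (1, 0, 5, 7, 3, 6)

v_11(a) = 2 ≥ 1, so the series converges in ℤ_11 to 1/(1 − a) = 1/(1 − 9922) = -1/9921. Expand this rational in ℤ_11: compute digits iteratively via d_i = x_i mod 11, x_{i+1} = (x_i − d_i)/11. The first 6 digits are (1, 0, 5, 7, 3, 6).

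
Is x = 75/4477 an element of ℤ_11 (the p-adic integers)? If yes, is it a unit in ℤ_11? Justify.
x ∉ ℤ_11 (v_11(x) = -2 < 0)

ℤ_11 = {x ∈ ℚ_11 : v_11(x) ≥ 0} and ℤ_11^× = {x ∈ ℤ_11 : v_11(x) = 0}. Here v_11(75/4477) = v_11(num) − v_11(den) = -2; compare against these criteria.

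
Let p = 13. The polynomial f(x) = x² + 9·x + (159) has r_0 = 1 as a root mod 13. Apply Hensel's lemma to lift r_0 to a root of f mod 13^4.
r_3 = 7775 (mod 28561)

Hensel: r_{i+1} = r_i − f(r_i)·(f′(r_i))^{-1} mod 13^{i+2}, f′(x) = 2x + 9. Iterate:
  r_0 = 1 (mod 13)
  r_1 = 1 (mod 169)
  r_2 = 1184 (mod 2197)
  r_3 = 7775 (mod 28561)
Final: r = 7775 satisfies f(r) ≡ 0 mod 13^4.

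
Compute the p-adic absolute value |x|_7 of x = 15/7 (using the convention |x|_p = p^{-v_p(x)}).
|15/7|_7 = 7

Step 1 — compute v_7(x) by factoring powers of 7 out of the numerator and denominator: v_7(15/7) = -1. Step 2 — apply |x|_p = p^{-v_p(x)} = 7^{1} = 7.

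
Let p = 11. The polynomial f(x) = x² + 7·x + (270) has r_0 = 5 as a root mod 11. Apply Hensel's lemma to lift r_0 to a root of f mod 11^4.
r_3 = 12413 (mod 14641)

Hensel: r_{i+1} = r_i − f(r_i)·(f′(r_i))^{-1} mod 11^{i+2}, f′(x) = 2x + 7. Iterate:
  r_0 = 5 (mod 11)
  r_1 = 71 (mod 121)
  r_2 = 434 (mod 1331)
  r_3 = 12413 (mod 14641)
Final: r = 12413 satisfies f(r) ≡ 0 mod 11^4.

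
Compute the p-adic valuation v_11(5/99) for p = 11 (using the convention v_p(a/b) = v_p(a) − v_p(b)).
v_11(5/99) = -1

Factor powers of 11 from the numerator and denominator of the reduced fraction: 5 = 11^0 · 5 and 99 = 11^1 · 9. Apply v_p(a/b) = v_p(a) − v_p(b): v_11(5/99) = 0 − 1 = -1.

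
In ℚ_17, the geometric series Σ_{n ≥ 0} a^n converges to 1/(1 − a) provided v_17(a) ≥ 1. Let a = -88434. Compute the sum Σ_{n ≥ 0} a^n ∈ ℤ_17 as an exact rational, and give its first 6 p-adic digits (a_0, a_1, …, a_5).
Σ a^n = 1/(1 − a) = 1/88435;  first 6 digits = (1, 0, 0, 16, 15, 16)

v_17(a) = 3 ≥ 1, so the series converges in ℤ_17 to 1/(1 − a) = 1/(1 − (-88434)) = 1/88435. Expand this rational in ℤ_17: compute digits iteratively via d_i = x_i mod 17, x_{i+1} = (x_i − d_i)/17. The first 6 digits are (1, 0, 0, 16, 15, 16).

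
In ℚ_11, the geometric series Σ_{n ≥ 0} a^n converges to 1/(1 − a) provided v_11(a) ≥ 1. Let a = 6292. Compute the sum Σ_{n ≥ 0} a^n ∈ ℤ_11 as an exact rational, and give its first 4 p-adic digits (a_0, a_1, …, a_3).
Σ a^n = 1/(1 − a) = -1/6291;  first 4 digits = (1, 0, 8, 4)

v_11(a) = 2 ≥ 1, so the series converges in ℤ_11 to 1/(1 − a) = 1/(1 − 6292) = -1/6291. Expand this rational in ℤ_11: compute digits iteratively via d_i = x_i mod 11, x_{i+1} = (x_i − d_i)/11. The first 4 digits are (1, 0, 8, 4).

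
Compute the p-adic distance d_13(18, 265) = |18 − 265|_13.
d_13(18, 265) = 1/13

Step 1 — x − y = 18 − 265 = -247. Step 2 — v_13(-247) = 1 (factor: -247 = −(13^1 · 19); the sign does not affect v_p). Step 3 — |x − y|_13 = 13^{-1} = 1/13.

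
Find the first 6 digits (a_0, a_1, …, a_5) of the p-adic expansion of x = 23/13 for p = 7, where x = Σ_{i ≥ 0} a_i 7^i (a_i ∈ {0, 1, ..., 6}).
(a_0, …, a_5) = (5, 6, 5, 4, 2, 5)

v_7(23/13) = 0 (numerator and denominator both coprime to 7), so x ∈ ℤ_7^×. Compute digits iteratively via a_i = x_i mod 7, x_{i+1} = (x_i − a_i)/7, with x_0 = x:
  x_0 = 23/13;  a_0 = 5;  x_1 = (x_0 − 5)/7 = -6/13
  x_1 = -6/13;  a_1 = 6;  x_2 = (x_1 − 6)/7 = -12/13
  x_2 = -12/13;  a_2 = 5;  x_3 = (x_2 − 5)/7 = -11/13
  x_3 = -11/13;  a_3 = 4;  x_4 = (x_3 − 4)/7 = -9/13
  x_4 = -9/13;  a_4 = 2;  x_5 = (x_4 − 2)/7 = -5/13
  x_5 = -5/13;  a_5 = 5;  x_6 = (x_5 − 5)/7 = -10/13
Digits: (5, 6, 5, 4, 2, 5).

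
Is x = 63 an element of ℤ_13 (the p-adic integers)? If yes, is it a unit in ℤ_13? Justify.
x ∈ ℤ_13^× (unit); v_13(x) = 0

ℤ_13 = {x ∈ ℚ_13 : v_13(x) ≥ 0} and ℤ_13^× = {x ∈ ℤ_13 : v_13(x) = 0}. Here v_13(63) = v_13(num) − v_13(den) = 0; compare against these criteria.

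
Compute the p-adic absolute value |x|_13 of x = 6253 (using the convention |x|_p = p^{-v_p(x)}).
|6253|_13 = 1/169

Step 1 — compute v_13(x) by factoring powers of 13 out of the numerator and denominator: v_13(6253) = 2. Step 2 — apply |x|_p = p^{-v_p(x)} = 13^{-2} = 1/169.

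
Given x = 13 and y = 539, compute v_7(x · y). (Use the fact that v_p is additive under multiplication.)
v_7(7007) = 2

v_p(x) = 0 (factor: 13 = 7^0 · 13); v_p(y) = 2 (factor: 539 = 7^2 · 11). Additivity: v_p(xy) = v_p(x) + v_p(y) = 0 + 2 = 2. (Direct check: xy = 7007 = 7^2 · (143).)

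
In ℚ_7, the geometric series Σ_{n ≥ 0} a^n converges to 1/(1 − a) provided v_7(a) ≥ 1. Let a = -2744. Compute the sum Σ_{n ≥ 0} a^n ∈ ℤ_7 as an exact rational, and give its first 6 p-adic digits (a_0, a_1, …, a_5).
Σ a^n = 1/(1 − a) = 1/2745;  first 6 digits = (1, 0, 0, 6, 5, 6)

v_7(a) = 3 ≥ 1, so the series converges in ℤ_7 to 1/(1 − a) = 1/(1 − (-2744)) = 1/2745. Expand this rational in ℤ_7: compute digits iteratively via d_i = x_i mod 7, x_{i+1} = (x_i − d_i)/7. The first 6 digits are (1, 0, 0, 6, 5, 6).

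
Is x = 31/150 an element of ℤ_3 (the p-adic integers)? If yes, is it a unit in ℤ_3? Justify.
x ∉ ℤ_3 (v_3(x) = -1 < 0)

ℤ_3 = {x ∈ ℚ_3 : v_3(x) ≥ 0} and ℤ_3^× = {x ∈ ℤ_3 : v_3(x) = 0}. Here v_3(31/150) = v_3(num) − v_3(den) = -1; compare against these criteria.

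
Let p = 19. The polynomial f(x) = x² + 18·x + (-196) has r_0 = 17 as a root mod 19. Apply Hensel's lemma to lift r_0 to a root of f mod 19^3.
r_2 = 2335 (mod 6859)

Hensel: r_{i+1} = r_i − f(r_i)·(f′(r_i))^{-1} mod 19^{i+2}, f′(x) = 2x + 18. Iterate:
  r_0 = 17 (mod 19)
  r_1 = 169 (mod 361)
  r_2 = 2335 (mod 6859)
Final: r = 2335 satisfies f(r) ≡ 0 mod 19^3.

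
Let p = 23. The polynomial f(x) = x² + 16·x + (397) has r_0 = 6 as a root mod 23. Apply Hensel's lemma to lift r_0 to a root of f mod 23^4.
r_3 = 89936 (mod 279841)

Hensel: r_{i+1} = r_i − f(r_i)·(f′(r_i))^{-1} mod 23^{i+2}, f′(x) = 2x + 16. Iterate:
  r_0 = 6 (mod 23)
  r_1 = 6 (mod 529)
  r_2 = 4767 (mod 12167)
  r_3 = 89936 (mod 279841)
Final: r = 89936 satisfies f(r) ≡ 0 mod 23^4.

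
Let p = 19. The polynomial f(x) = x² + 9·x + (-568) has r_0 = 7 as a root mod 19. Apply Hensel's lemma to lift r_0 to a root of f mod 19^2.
r_1 = 121 (mod 361)

Hensel: r_{i+1} = r_i − f(r_i)·(f′(r_i))^{-1} mod 19^{i+2}, f′(x) = 2x + 9. Iterate:
  r_0 = 7 (mod 19)
  r_1 = 121 (mod 361)
Final: r = 121 satisfies f(r) ≡ 0 mod 19^2.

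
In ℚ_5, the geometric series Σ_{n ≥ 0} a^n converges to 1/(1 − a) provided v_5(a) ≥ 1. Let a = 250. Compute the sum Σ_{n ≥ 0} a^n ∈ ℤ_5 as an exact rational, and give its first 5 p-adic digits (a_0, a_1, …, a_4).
Σ a^n = 1/(1 − a) = -1/249;  first 5 digits = (1, 0, 0, 2, 0)

v_5(a) = 3 ≥ 1, so the series converges in ℤ_5 to 1/(1 − a) = 1/(1 − 250) = -1/249. Expand this rational in ℤ_5: compute digits iteratively via d_i = x_i mod 5, x_{i+1} = (x_i − d_i)/5. The first 5 digits are (1, 0, 0, 2, 0).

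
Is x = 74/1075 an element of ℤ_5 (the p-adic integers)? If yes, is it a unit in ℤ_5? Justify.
x ∉ ℤ_5 (v_5(x) = -2 < 0)

ℤ_5 = {x ∈ ℚ_5 : v_5(x) ≥ 0} and ℤ_5^× = {x ∈ ℤ_5 : v_5(x) = 0}. Here v_5(74/1075) = v_5(num) − v_5(den) = -2; compare against these criteria.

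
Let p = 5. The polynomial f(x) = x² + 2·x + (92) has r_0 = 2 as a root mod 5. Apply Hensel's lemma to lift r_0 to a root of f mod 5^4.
r_3 = 402 (mod 625)

Hensel: r_{i+1} = r_i − f(r_i)·(f′(r_i))^{-1} mod 5^{i+2}, f′(x) = 2x + 2. Iterate:
  r_0 = 2 (mod 5)
  r_1 = 2 (mod 25)
  r_2 = 27 (mod 125)
  r_3 = 402 (mod 625)
Final: r = 402 satisfies f(r) ≡ 0 mod 5^4.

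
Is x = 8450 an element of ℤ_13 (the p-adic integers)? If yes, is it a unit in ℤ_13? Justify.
x ∈ ℤ_13 but not a unit; v_13(x) = 2 > 0

ℤ_13 = {x ∈ ℚ_13 : v_13(x) ≥ 0} and ℤ_13^× = {x ∈ ℤ_13 : v_13(x) = 0}. Here v_13(8450) = v_13(num) − v_13(den) = 2; compare against these criteria.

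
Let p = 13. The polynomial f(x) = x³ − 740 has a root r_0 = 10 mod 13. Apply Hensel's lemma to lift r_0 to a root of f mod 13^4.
r_3 = 7017 (mod 28561)

Hensel: r_{i+1} = r_i − f(r_i)/f′(r_i) mod 13^{i+2}, where f′(x) = 3x². Iterate:
  r_0 = 10 (mod 13)
  r_1 = 88 (mod 169)
  r_2 = 426 (mod 2197)
  r_3 = 7017 (mod 28561)
Final: r = 7017 with f(r) ≡ 0 mod 13^4.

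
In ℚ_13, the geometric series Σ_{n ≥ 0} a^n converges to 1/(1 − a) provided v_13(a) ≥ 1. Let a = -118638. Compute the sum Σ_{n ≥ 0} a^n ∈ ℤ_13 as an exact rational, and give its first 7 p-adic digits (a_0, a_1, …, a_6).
Σ a^n = 1/(1 − a) = 1/118639;  first 7 digits = (1, 0, 0, 11, 8, 12, 3)

v_13(a) = 3 ≥ 1, so the series converges in ℤ_13 to 1/(1 − a) = 1/(1 − (-118638)) = 1/118639. Expand this rational in ℤ_13: compute digits iteratively via d_i = x_i mod 13, x_{i+1} = (x_i − d_i)/13. The first 7 digits are (1, 0, 0, 11, 8, 12, 3).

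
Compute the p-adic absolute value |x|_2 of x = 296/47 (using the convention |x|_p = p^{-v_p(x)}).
|296/47|_2 = 1/8

Step 1 — compute v_2(x) by factoring powers of 2 out of the numerator and denominator: v_2(296/47) = 3. Step 2 — apply |x|_p = p^{-v_p(x)} = 2^{-3} = 1/8.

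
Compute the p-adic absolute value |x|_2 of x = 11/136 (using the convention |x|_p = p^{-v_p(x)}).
|11/136|_2 = 8

Step 1 — compute v_2(x) by factoring powers of 2 out of the numerator and denominator: v_2(11/136) = -3. Step 2 — apply |x|_p = p^{-v_p(x)} = 2^{3} = 8.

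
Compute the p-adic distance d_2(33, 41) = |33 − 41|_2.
d_2(33, 41) = 1/8

Step 1 — x − y = 33 − 41 = -8. Step 2 — v_2(-8) = 3 (factor: -8 = −(2^3 · 1); the sign does not affect v_p). Step 3 — |x − y|_2 = 2^{-3} = 1/8.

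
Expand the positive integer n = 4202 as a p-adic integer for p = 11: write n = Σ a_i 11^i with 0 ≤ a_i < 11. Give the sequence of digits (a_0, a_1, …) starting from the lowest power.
(a_0, a_1, …) = (0, 8, 1, 3)

Repeated division by 11 gives the digits low-to-high: 4202 = 8·11^1 + 1·11^2 + 3·11^3. Digit sequence: (0, 8, 1, 3).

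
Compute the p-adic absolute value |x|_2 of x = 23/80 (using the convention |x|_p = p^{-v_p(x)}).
|23/80|_2 = 16

Step 1 — compute v_2(x) by factoring powers of 2 out of the numerator and denominator: v_2(23/80) = -4. Step 2 — apply |x|_p = p^{-v_p(x)} = 2^{4} = 16.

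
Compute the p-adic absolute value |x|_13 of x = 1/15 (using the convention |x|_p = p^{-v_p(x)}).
|1/15|_13 = 1

Step 1 — compute v_13(x) by factoring powers of 13 out of the numerator and denominator: v_13(1/15) = 0. Step 2 — apply |x|_p = p^{-v_p(x)} = 13^{0} = 1.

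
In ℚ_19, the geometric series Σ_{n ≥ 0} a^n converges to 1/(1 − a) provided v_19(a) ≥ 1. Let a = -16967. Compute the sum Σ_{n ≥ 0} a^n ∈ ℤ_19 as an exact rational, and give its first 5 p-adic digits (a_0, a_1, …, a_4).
Σ a^n = 1/(1 − a) = 1/16968;  first 5 digits = (1, 0, 10, 16, 4)

v_19(a) = 2 ≥ 1, so the series converges in ℤ_19 to 1/(1 − a) = 1/(1 − (-16967)) = 1/16968. Expand this rational in ℤ_19: compute digits iteratively via d_i = x_i mod 19, x_{i+1} = (x_i − d_i)/19. The first 5 digits are (1, 0, 10, 16, 4).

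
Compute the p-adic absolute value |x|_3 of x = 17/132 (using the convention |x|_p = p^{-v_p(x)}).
|17/132|_3 = 3

Step 1 — compute v_3(x) by factoring powers of 3 out of the numerator and denominator: v_3(17/132) = -1. Step 2 — apply |x|_p = p^{-v_p(x)} = 3^{1} = 3.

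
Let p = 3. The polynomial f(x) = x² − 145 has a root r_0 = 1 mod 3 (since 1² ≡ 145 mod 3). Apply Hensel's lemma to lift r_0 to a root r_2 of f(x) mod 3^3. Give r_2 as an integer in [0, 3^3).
r_2 = 19 (mod 27)

Hensel's recurrence: r_{i+1} = r_i − f(r_i)·(f′(r_i))^{-1} mod 3^{i+2}, with f′(x) = 2x. Iterate:
  r_0 = 1 (mod 3)
  r_1 = 1 (mod 9)
  r_2 = 19 (mod 27)
Final: r_2 = 19, and one checks f(r_2) ≡ 0 mod 3^3.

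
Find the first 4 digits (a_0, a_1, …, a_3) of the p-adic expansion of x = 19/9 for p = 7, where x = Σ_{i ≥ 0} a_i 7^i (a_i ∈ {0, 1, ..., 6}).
(a_0, …, a_3) = (6, 1, 6, 3)

v_7(19/9) = 0 (numerator and denominator both coprime to 7), so x ∈ ℤ_7^×. Compute digits iteratively via a_i = x_i mod 7, x_{i+1} = (x_i − a_i)/7, with x_0 = x:
  x_0 = 19/9;  a_0 = 6;  x_1 = (x_0 − 6)/7 = -5/9
  x_1 = -5/9;  a_1 = 1;  x_2 = (x_1 − 1)/7 = -2/9
  x_2 = -2/9;  a_2 = 6;  x_3 = (x_2 − 6)/7 = -8/9
  x_3 = -8/9;  a_3 = 3;  x_4 = (x_3 − 3)/7 = -5/9
Digits: (6, 1, 6, 3).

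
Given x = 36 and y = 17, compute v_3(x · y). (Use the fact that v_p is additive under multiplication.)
v_3(612) = 2

v_p(x) = 2 (factor: 36 = 3^2 · 4); v_p(y) = 0 (factor: 17 = 3^0 · 17). Additivity: v_p(xy) = v_p(x) + v_p(y) = 2 + 0 = 2. (Direct check: xy = 612 = 3^2 · (68).)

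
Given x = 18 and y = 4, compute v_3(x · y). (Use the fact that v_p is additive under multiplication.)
v_3(72) = 2

v_p(x) = 2 (factor: 18 = 3^2 · 2); v_p(y) = 0 (factor: 4 = 3^0 · 4). Additivity: v_p(xy) = v_p(x) + v_p(y) = 2 + 0 = 2. (Direct check: xy = 72 = 3^2 · (8).)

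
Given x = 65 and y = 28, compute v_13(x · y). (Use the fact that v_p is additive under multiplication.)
v_13(1820) = 1

v_p(x) = 1 (factor: 65 = 13^1 · 5); v_p(y) = 0 (factor: 28 = 13^0 · 28). Additivity: v_p(xy) = v_p(x) + v_p(y) = 1 + 0 = 1. (Direct check: xy = 1820 = 13^1 · (140).)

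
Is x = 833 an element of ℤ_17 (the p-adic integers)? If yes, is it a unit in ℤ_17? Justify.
x ∈ ℤ_17 but not a unit; v_17(x) = 1 > 0

ℤ_17 = {x ∈ ℚ_17 : v_17(x) ≥ 0} and ℤ_17^× = {x ∈ ℤ_17 : v_17(x) = 0}. Here v_17(833) = v_17(num) − v_17(den) = 1; compare against these criteria.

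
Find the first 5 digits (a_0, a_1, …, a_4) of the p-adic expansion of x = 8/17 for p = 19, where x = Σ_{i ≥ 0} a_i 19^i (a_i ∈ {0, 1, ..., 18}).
(a_0, …, a_4) = (15, 16, 17, 8, 4)

v_19(8/17) = 0 (numerator and denominator both coprime to 19), so x ∈ ℤ_19^×. Compute digits iteratively via a_i = x_i mod 19, x_{i+1} = (x_i − a_i)/19, with x_0 = x:
  x_0 = 8/17;  a_0 = 15;  x_1 = (x_0 − 15)/19 = -13/17
  x_1 = -13/17;  a_1 = 16;  x_2 = (x_1 − 16)/19 = -15/17
  x_2 = -15/17;  a_2 = 17;  x_3 = (x_2 − 17)/19 = -16/17
  x_3 = -16/17;  a_3 = 8;  x_4 = (x_3 − 8)/19 = -8/17
  x_4 = -8/17;  a_4 = 4;  x_5 = (x_4 − 4)/19 = -4/17
Digits: (15, 16, 17, 8, 4).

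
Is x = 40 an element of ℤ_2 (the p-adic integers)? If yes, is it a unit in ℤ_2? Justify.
x ∈ ℤ_2 but not a unit; v_2(x) = 3 > 0

ℤ_2 = {x ∈ ℚ_2 : v_2(x) ≥ 0} and ℤ_2^× = {x ∈ ℤ_2 : v_2(x) = 0}. Here v_2(40) = v_2(num) − v_2(den) = 3; compare against these criteria.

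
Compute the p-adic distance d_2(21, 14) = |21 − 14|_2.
d_2(21, 14) = 1

Step 1 — x − y = 21 − 14 = 7. Step 2 — v_2(7) = 0 (factor: 7 = (2^0 · 7); the sign does not affect v_p). Step 3 — |x − y|_2 = 2^{0} = 1.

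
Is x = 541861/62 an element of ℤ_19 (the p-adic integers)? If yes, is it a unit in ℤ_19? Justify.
x ∈ ℤ_19 but not a unit; v_19(x) = 3 > 0

ℤ_19 = {x ∈ ℚ_19 : v_19(x) ≥ 0} and ℤ_19^× = {x ∈ ℤ_19 : v_19(x) = 0}. Here v_19(541861/62) = v_19(num) − v_19(den) = 3; compare against these criteria.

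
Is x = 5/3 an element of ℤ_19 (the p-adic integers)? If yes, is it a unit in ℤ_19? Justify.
x ∈ ℤ_19^× (unit); v_19(x) = 0

ℤ_19 = {x ∈ ℚ_19 : v_19(x) ≥ 0} and ℤ_19^× = {x ∈ ℤ_19 : v_19(x) = 0}. Here v_19(5/3) = v_19(num) − v_19(den) = 0; compare against these criteria.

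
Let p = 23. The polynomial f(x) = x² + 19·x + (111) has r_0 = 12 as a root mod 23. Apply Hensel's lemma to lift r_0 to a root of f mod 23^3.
r_2 = 11282 (mod 12167)

Hensel: r_{i+1} = r_i − f(r_i)·(f′(r_i))^{-1} mod 23^{i+2}, f′(x) = 2x + 19. Iterate:
  r_0 = 12 (mod 23)
  r_1 = 173 (mod 529)
  r_2 = 11282 (mod 12167)
Final: r = 11282 satisfies f(r) ≡ 0 mod 23^3.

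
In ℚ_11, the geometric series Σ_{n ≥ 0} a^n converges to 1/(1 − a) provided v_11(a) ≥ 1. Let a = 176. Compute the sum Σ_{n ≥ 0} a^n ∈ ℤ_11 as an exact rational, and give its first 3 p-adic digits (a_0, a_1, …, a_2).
Σ a^n = 1/(1 − a) = -1/175;  first 3 digits = (1, 5, 4)

v_11(a) = 1 ≥ 1, so the series converges in ℤ_11 to 1/(1 − a) = 1/(1 − 176) = -1/175. Expand this rational in ℤ_11: compute digits iteratively via d_i = x_i mod 11, x_{i+1} = (x_i − d_i)/11. The first 3 digits are (1, 5, 4).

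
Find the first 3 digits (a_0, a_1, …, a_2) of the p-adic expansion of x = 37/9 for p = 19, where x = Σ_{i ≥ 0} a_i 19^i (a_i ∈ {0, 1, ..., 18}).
(a_0, …, a_2) = (2, 17, 16)

v_19(37/9) = 0 (numerator and denominator both coprime to 19), so x ∈ ℤ_19^×. Compute digits iteratively via a_i = x_i mod 19, x_{i+1} = (x_i − a_i)/19, with x_0 = x:
  x_0 = 37/9;  a_0 = 2;  x_1 = (x_0 − 2)/19 = 1/9
  x_1 = 1/9;  a_1 = 17;  x_2 = (x_1 − 17)/19 = -8/9
  x_2 = -8/9;  a_2 = 16;  x_3 = (x_2 − 16)/19 = -8/9
Digits: (2, 17, 16).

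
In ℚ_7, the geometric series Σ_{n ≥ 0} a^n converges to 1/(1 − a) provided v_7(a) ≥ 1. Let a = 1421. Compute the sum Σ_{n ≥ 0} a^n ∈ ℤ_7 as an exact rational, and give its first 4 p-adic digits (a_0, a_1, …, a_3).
Σ a^n = 1/(1 − a) = -1/1420;  first 4 digits = (1, 0, 1, 4)

v_7(a) = 2 ≥ 1, so the series converges in ℤ_7 to 1/(1 − a) = 1/(1 − 1421) = -1/1420. Expand this rational in ℤ_7: compute digits iteratively via d_i = x_i mod 7, x_{i+1} = (x_i − d_i)/7. The first 4 digits are (1, 0, 1, 4).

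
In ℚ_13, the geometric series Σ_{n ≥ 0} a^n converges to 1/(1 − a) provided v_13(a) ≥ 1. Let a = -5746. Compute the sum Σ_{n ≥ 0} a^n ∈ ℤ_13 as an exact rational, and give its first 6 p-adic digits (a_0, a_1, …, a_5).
Σ a^n = 1/(1 − a) = 1/5747;  first 6 digits = (1, 0, 5, 10, 11, 10)

v_13(a) = 2 ≥ 1, so the series converges in ℤ_13 to 1/(1 − a) = 1/(1 − (-5746)) = 1/5747. Expand this rational in ℤ_13: compute digits iteratively via d_i = x_i mod 13, x_{i+1} = (x_i − d_i)/13. The first 6 digits are (1, 0, 5, 10, 11, 10).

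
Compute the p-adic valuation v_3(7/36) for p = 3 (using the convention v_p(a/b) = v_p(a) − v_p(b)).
v_3(7/36) = -2

Factor powers of 3 from the numerator and denominator of the reduced fraction: 7 = 3^0 · 7 and 36 = 3^2 · 4. Apply v_p(a/b) = v_p(a) − v_p(b): v_3(7/36) = 0 − 2 = -2.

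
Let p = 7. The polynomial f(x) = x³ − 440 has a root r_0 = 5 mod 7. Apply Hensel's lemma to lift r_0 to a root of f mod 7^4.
r_3 = 656 (mod 2401)

Hensel: r_{i+1} = r_i − f(r_i)/f′(r_i) mod 7^{i+2}, where f′(x) = 3x². Iterate:
  r_0 = 5 (mod 7)
  r_1 = 19 (mod 49)
  r_2 = 313 (mod 343)
  r_3 = 656 (mod 2401)
Final: r = 656 with f(r) ≡ 0 mod 7^4.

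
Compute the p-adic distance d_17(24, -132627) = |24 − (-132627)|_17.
d_17(24, -132627) = 1/4913

Step 1 — x − y = 24 − (-132627) = 132651. Step 2 — v_17(132651) = 3 (factor: 132651 = (17^3 · 27); the sign does not affect v_p). Step 3 — |x − y|_17 = 17^{-3} = 1/4913.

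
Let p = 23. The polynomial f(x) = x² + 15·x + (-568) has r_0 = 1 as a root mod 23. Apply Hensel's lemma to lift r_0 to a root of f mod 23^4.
r_3 = 159138 (mod 279841)

Hensel: r_{i+1} = r_i − f(r_i)·(f′(r_i))^{-1} mod 23^{i+2}, f′(x) = 2x + 15. Iterate:
  r_0 = 1 (mod 23)
  r_1 = 438 (mod 529)
  r_2 = 967 (mod 12167)
  r_3 = 159138 (mod 279841)
Final: r = 159138 satisfies f(r) ≡ 0 mod 23^4.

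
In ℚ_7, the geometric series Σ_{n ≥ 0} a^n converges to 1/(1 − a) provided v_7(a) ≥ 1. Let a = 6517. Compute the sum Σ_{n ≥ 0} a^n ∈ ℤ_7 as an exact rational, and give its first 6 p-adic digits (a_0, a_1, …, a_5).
Σ a^n = 1/(1 − a) = -1/6516;  first 6 digits = (1, 0, 0, 5, 2, 0)

v_7(a) = 3 ≥ 1, so the series converges in ℤ_7 to 1/(1 − a) = 1/(1 − 6517) = -1/6516. Expand this rational in ℤ_7: compute digits iteratively via d_i = x_i mod 7, x_{i+1} = (x_i − d_i)/7. The first 6 digits are (1, 0, 0, 5, 2, 0).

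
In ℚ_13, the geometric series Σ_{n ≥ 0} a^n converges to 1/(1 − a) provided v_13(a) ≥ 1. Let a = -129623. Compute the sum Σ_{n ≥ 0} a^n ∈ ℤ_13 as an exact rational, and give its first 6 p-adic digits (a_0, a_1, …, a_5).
Σ a^n = 1/(1 − a) = 1/129624;  first 6 digits = (1, 0, 0, 6, 8, 12)

v_13(a) = 3 ≥ 1, so the series converges in ℤ_13 to 1/(1 − a) = 1/(1 − (-129623)) = 1/129624. Expand this rational in ℤ_13: compute digits iteratively via d_i = x_i mod 13, x_{i+1} = (x_i − d_i)/13. The first 6 digits are (1, 0, 0, 6, 8, 12).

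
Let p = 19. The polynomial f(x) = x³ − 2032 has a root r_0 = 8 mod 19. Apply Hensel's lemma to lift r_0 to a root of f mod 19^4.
r_3 = 110151 (mod 130321)

Hensel: r_{i+1} = r_i − f(r_i)/f′(r_i) mod 19^{i+2}, where f′(x) = 3x². Iterate:
  r_0 = 8 (mod 19)
  r_1 = 46 (mod 361)
  r_2 = 407 (mod 6859)
  r_3 = 110151 (mod 130321)
Final: r = 110151 with f(r) ≡ 0 mod 19^4.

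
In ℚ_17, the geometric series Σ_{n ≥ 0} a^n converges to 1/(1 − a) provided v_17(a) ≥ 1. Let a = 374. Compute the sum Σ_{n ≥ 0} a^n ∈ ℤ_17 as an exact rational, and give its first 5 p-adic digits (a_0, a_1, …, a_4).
Σ a^n = 1/(1 − a) = -1/373;  first 5 digits = (1, 5, 9, 0, 12)

v_17(a) = 1 ≥ 1, so the series converges in ℤ_17 to 1/(1 − a) = 1/(1 − 374) = -1/373. Expand this rational in ℤ_17: compute digits iteratively via d_i = x_i mod 17, x_{i+1} = (x_i − d_i)/17. The first 5 digits are (1, 5, 9, 0, 12).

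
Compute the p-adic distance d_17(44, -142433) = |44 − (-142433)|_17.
d_17(44, -142433) = 1/4913

Step 1 — x − y = 44 − (-142433) = 142477. Step 2 — v_17(142477) = 3 (factor: 142477 = (17^3 · 29); the sign does not affect v_p). Step 3 — |x − y|_17 = 17^{-3} = 1/4913.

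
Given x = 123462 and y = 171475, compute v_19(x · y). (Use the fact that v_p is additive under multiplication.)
v_19(21170646450) = 6

v_p(x) = 3 (factor: 123462 = 19^3 · 18); v_p(y) = 3 (factor: 171475 = 19^3 · 25). Additivity: v_p(xy) = v_p(x) + v_p(y) = 3 + 3 = 6. (Direct check: xy = 21170646450 = 19^6 · (450).)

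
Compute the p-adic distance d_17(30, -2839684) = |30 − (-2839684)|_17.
d_17(30, -2839684) = 1/1419857

Step 1 — x − y = 30 − (-2839684) = 2839714. Step 2 — v_17(2839714) = 5 (factor: 2839714 = (17^5 · 2); the sign does not affect v_p). Step 3 — |x − y|_17 = 17^{-5} = 1/1419857.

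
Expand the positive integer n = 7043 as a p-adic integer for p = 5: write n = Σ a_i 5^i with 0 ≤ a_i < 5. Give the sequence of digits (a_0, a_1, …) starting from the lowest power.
(a_0, a_1, …) = (3, 3, 1, 1, 1, 2)

Repeated division by 5 gives the digits low-to-high: 7043 = 3 + 3·5^1 + 1·5^2 + 1·5^3 + 1·5^4 + 2·5^5. Digit sequence: (3, 3, 1, 1, 1, 2).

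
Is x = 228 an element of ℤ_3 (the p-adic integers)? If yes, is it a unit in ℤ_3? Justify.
x ∈ ℤ_3 but not a unit; v_3(x) = 1 > 0

ℤ_3 = {x ∈ ℚ_3 : v_3(x) ≥ 0} and ℤ_3^× = {x ∈ ℤ_3 : v_3(x) = 0}. Here v_3(228) = v_3(num) − v_3(den) = 1; compare against these criteria.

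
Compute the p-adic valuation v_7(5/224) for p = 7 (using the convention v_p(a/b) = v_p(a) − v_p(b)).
v_7(5/224) = -1

Factor powers of 7 from the numerator and denominator of the reduced fraction: 5 = 7^0 · 5 and 224 = 7^1 · 32. Apply v_p(a/b) = v_p(a) − v_p(b): v_7(5/224) = 0 − 1 = -1.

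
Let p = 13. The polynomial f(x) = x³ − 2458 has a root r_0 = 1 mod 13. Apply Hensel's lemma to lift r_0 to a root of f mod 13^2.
r_1 = 144 (mod 169)

Hensel: r_{i+1} = r_i − f(r_i)/f′(r_i) mod 13^{i+2}, where f′(x) = 3x². Iterate:
  r_0 = 1 (mod 13)
  r_1 = 144 (mod 169)
Final: r = 144 with f(r) ≡ 0 mod 13^2.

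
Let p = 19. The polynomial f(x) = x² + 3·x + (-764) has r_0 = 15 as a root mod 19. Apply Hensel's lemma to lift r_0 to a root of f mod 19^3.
r_2 = 3093 (mod 6859)

Hensel: r_{i+1} = r_i − f(r_i)·(f′(r_i))^{-1} mod 19^{i+2}, f′(x) = 2x + 3. Iterate:
  r_0 = 15 (mod 19)
  r_1 = 205 (mod 361)
  r_2 = 3093 (mod 6859)
Final: r = 3093 satisfies f(r) ≡ 0 mod 19^3.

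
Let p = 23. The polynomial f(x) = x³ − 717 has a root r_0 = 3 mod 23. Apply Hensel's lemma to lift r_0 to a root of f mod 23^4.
r_3 = 36412 (mod 279841)

Hensel: r_{i+1} = r_i − f(r_i)/f′(r_i) mod 23^{i+2}, where f′(x) = 3x². Iterate:
  r_0 = 3 (mod 23)
  r_1 = 440 (mod 529)
  r_2 = 12078 (mod 12167)
  r_3 = 36412 (mod 279841)
Final: r = 36412 with f(r) ≡ 0 mod 23^4.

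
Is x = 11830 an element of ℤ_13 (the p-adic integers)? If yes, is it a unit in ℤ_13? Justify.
x ∈ ℤ_13 but not a unit; v_13(x) = 2 > 0

ℤ_13 = {x ∈ ℚ_13 : v_13(x) ≥ 0} and ℤ_13^× = {x ∈ ℤ_13 : v_13(x) = 0}. Here v_13(11830) = v_13(num) − v_13(den) = 2; compare against these criteria.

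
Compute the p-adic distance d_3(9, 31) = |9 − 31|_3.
d_3(9, 31) = 1

Step 1 — x − y = 9 − 31 = -22. Step 2 — v_3(-22) = 0 (factor: -22 = −(3^0 · 22); the sign does not affect v_p). Step 3 — |x − y|_3 = 3^{0} = 1.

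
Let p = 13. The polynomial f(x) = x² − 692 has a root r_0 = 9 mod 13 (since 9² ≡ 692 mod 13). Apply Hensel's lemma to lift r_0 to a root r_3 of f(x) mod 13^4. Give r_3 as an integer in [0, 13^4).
r_3 = 14192 (mod 28561)

Hensel's recurrence: r_{i+1} = r_i − f(r_i)·(f′(r_i))^{-1} mod 13^{i+2}, with f′(x) = 2x. Iterate:
  r_0 = 9 (mod 13)
  r_1 = 165 (mod 169)
  r_2 = 1010 (mod 2197)
  r_3 = 14192 (mod 28561)
Final: r_3 = 14192, and one checks f(r_3) ≡ 0 mod 13^4.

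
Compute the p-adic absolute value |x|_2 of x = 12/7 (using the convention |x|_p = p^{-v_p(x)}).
|12/7|_2 = 1/4

Step 1 — compute v_2(x) by factoring powers of 2 out of the numerator and denominator: v_2(12/7) = 2. Step 2 — apply |x|_p = p^{-v_p(x)} = 2^{-2} = 1/4.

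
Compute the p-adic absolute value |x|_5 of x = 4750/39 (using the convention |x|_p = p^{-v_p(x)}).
|4750/39|_5 = 1/125

Step 1 — compute v_5(x) by factoring powers of 5 out of the numerator and denominator: v_5(4750/39) = 3. Step 2 — apply |x|_p = p^{-v_p(x)} = 5^{-3} = 1/125.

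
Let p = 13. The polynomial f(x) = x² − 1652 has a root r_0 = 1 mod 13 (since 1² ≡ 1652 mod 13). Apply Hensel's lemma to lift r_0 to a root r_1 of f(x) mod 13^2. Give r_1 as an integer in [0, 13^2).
r_1 = 66 (mod 169)

Hensel's recurrence: r_{i+1} = r_i − f(r_i)·(f′(r_i))^{-1} mod 13^{i+2}, with f′(x) = 2x. Iterate:
  r_0 = 1 (mod 13)
  r_1 = 66 (mod 169)
Final: r_1 = 66, and one checks f(r_1) ≡ 0 mod 13^2.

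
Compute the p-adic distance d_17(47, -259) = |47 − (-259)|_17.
d_17(47, -259) = 1/17

Step 1 — x − y = 47 − (-259) = 306. Step 2 — v_17(306) = 1 (factor: 306 = (17^1 · 18); the sign does not affect v_p). Step 3 — |x − y|_17 = 17^{-1} = 1/17.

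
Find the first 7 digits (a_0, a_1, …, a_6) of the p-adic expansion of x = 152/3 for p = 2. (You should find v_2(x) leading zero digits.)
(a_0, …, a_6) = (0, 0, 0, 1, 0, 0, 0)

v_2(152/3) = 3, so a_0 = ... = a_2 = 0. Factor out: x = 2^3 · u with u = 19/3 a unit in ℤ_2. Expand u iteratively via a_{v+i} = u_i mod 2, u_{i+1} = (u_i − a_{v+i})/2:
  u_0 = 19/3;  a_3 = 1;  u_1 = (u_0 − 1)/2 = 8/3
  u_1 = 8/3;  a_4 = 0;  u_2 = (u_1 − 0)/2 = 4/3
  u_2 = 4/3;  a_5 = 0;  u_3 = (u_2 − 0)/2 = 2/3
  u_3 = 2/3;  a_6 = 0;  u_4 = (u_3 − 0)/2 = 1/3
Digits: (0, 0, 0, 1, 0, 0, 0).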